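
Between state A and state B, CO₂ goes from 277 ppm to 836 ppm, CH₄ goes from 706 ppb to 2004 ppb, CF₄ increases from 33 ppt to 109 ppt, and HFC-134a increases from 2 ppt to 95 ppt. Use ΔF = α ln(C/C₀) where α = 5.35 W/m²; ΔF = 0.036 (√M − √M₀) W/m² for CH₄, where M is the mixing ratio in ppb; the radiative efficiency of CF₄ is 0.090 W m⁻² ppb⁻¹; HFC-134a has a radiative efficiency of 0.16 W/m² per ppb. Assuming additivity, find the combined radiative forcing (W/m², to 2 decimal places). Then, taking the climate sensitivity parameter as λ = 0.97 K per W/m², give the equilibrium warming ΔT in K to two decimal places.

CO₂: 5.35 × ln(836/277) = 5.35 × ln(3.01805) = 5.35 × 1.10461 = 5.9097 W/m².
CH₄: 0.036 × (√2004 − √706) = 0.036 × (44.7661 − 26.5707) = 0.036 × 18.1954 = 0.6550 W/m².
CF₄: Δ = 109 − 33 = 76 ppt = 0.076 ppb; ΔF = 0.090 × 0.076 = 0.0068 W/m².
HFC-134a: Δ = 95 − 2 = 93 ppt = 0.093 ppb; ΔF = 0.16 × 0.093 = 0.0149 W/m².
Total ΔF = 5.9097 + 0.6550 + 0.0068 + 0.0149 = 6.5864 W/m².
ΔT = λ ΔF = 0.97 × 6.59 = 6.3923 K.

ΔF = 6.59 W/m²; ΔT = 6.39 K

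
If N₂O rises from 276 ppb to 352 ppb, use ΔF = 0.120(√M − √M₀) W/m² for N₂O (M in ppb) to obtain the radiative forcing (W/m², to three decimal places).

N₂O: 0.120 × (√352 − √276) = 0.120 × (18.7617 − 16.6132) = 0.120 × 2.1485 = 0.2578 W/m².

ΔF = 0.258 W/m²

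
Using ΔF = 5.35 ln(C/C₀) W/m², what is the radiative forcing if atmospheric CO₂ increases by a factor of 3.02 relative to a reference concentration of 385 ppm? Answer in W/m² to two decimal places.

ΔF = 5.91 W/m²

Because the forcing depends only on the ratio C/C₀, the initial concentration does not enter.
ΔF = 5.35 × ln(3.02) = 5.35 × 1.10526 = 5.9131 W/m².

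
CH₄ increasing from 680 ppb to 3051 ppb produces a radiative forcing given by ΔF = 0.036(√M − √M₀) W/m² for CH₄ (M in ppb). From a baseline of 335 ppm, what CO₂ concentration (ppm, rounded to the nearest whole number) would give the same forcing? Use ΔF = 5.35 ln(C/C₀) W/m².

C ≈ 408 ppm

CH₄ forcing: 0.036 × (√3051 − √680) = 0.036 × (55.2359 − 26.0768) = 0.036 × 29.1591 = 1.04973 W/m².
Set 5.35 ln(C/335) = 1.04973: ln(C/335) = 1.04973/5.35 = 0.19621, so C = 335 × e^0.19621 = 335 × 1.21678 = 407.62 ppm.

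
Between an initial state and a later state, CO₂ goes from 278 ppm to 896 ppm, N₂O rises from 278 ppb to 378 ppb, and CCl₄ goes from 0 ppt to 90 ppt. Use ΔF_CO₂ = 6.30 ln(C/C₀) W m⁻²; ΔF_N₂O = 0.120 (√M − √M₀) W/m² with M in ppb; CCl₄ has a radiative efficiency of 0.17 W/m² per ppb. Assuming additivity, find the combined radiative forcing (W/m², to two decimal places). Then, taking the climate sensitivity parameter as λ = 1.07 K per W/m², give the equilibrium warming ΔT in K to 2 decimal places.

ΔF = 7.72 W/m²; ΔT = 8.26 K

CO₂: 6.30 × ln(896/278) = 6.30 × ln(3.22302) = 6.30 × 1.17032 = 7.3730 W/m².
N₂O: 0.120 × (√378 − √278) = 0.120 × (19.4422 − 16.6733) = 0.120 × 2.7689 = 0.3323 W/m².
CCl₄: Δ = 90 − 0 = 90 ppt = 0.090 ppb; ΔF = 0.17 × 0.090 = 0.0153 W/m².
Total ΔF = 7.3730 + 0.3323 + 0.0153 = 7.7206 W/m².
ΔT = λ ΔF = 1.07 × 7.72 = 8.2604 K.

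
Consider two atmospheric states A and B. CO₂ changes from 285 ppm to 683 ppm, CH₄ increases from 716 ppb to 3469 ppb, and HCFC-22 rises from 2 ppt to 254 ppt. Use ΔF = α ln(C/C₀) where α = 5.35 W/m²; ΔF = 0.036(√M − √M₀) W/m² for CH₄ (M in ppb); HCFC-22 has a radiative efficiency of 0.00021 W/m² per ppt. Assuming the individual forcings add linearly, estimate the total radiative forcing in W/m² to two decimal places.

CO₂: 5.35 × ln(683/285) = 5.35 × ln(2.39649) = 5.35 × 0.87401 = 4.6760 W/m².
CH₄: 0.036 × (√3469 − √716) = 0.036 × (58.8982 − 26.7582) = 0.036 × 32.1400 = 1.1570 W/m².
HCFC-22: ΔF = 0.00021 × (254 − 2) = 0.00021 × 252 = 0.0529 W/m².
Total ΔF = 4.6760 + 1.1570 + 0.0529 = 5.8859 W/m².

ΔF = 5.89 W/m²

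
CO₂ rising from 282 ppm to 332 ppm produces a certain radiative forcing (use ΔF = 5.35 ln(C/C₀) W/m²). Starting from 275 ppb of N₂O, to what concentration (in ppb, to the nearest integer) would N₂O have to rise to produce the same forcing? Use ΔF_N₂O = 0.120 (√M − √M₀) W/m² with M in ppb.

M ≈ 569 ppb

CO₂ forcing: 5.35 × ln(332/282) = 5.35 × 0.163228 = 0.87327 W/m².
Set 0.120(√M − √275) = 0.87327: √M = 0.87327/0.120 + √275 = 7.2773 + 16.5831 = 23.8604.
M = (23.8604)² = 569.32 ppb.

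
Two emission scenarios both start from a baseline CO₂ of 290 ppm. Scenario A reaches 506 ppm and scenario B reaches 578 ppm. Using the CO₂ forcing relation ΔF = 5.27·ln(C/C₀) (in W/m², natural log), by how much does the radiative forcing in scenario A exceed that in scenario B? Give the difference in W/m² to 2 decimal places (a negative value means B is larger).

ΔF_A = 5.27 ln(506/290) = 5.27 × 0.55666 = 2.9336 W/m².
ΔF_B = 5.27 ln(578/290) = 5.27 × 0.68969 = 3.6347 W/m².
Difference: 2.9336 − 3.6347 = -0.7011 W/m².
(Equivalently, ΔF_A − ΔF_B = 5.27 ln(506/578) = 5.27 × -0.13304 = -0.7011 W/m².)

ΔF_A − ΔF_B = -0.70 W/m²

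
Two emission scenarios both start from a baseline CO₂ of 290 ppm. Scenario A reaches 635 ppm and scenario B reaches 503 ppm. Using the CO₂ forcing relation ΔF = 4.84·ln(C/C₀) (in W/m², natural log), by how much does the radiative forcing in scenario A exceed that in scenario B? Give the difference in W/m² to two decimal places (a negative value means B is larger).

ΔF_A − ΔF_B = 1.13 W/m²

ΔF_A = 4.84 ln(635/290) = 4.84 × 0.78374 = 3.7933 W/m².
ΔF_B = 4.84 ln(503/290) = 4.84 × 0.55071 = 2.6654 W/m².
Difference: 3.7933 − 2.6654 = 1.1279 W/m².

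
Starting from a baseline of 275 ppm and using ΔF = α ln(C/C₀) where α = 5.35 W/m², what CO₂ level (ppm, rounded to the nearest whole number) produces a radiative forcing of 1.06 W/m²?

Set 5.35 ln(C/275) = 1.06, so ln(C/275) = 1.06/5.35 = 0.19813.
Then C/275 = e^0.19813 = 1.21912, giving C = 275 × 1.21912 = 335.26 ppm.

C ≈ 335 ppm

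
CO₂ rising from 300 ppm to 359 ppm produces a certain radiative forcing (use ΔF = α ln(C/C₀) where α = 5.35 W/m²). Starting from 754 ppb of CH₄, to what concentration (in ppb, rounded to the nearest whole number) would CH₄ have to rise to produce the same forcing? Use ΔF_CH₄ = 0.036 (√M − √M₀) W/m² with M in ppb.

M ≈ 2931 ppb

CO₂ forcing: 5.35 × ln(359/300) = 5.35 × 0.179540 = 0.96054 W/m².
Set 0.036(√M − √754) = 0.96054: √M = 0.96054/0.036 + √754 = 26.6817 + 27.4591 = 54.1408.
M = (54.1408)² = 2931.23 ppb.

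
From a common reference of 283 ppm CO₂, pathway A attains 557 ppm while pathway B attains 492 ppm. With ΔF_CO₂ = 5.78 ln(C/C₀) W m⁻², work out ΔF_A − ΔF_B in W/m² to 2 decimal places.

ΔF_A = 5.78 ln(557/283) = 5.78 × 0.67712 = 3.9138 W/m².
ΔF_B = 5.78 ln(492/283) = 5.78 × 0.55303 = 3.1965 W/m².
Difference: 3.9138 − 3.1965 = 0.7173 W/m².

ΔF_A − ΔF_B = 0.72 W/m²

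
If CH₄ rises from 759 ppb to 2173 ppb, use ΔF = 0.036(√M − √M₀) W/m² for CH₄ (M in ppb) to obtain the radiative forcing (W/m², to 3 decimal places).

ΔF = 0.686 W/m²

CH₄: 0.036 × (√2173 − √759) = 0.036 × (46.6154 − 27.5500) = 0.036 × 19.0654 = 0.6864 W/m².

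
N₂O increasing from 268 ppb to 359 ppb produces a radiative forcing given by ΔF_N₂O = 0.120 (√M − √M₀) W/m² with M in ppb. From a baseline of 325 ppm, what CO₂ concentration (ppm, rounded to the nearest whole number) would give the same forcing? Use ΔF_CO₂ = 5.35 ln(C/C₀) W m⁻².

N₂O forcing: 0.120 × (√359 − √268) = 0.120 × (18.9473 − 16.3707) = 0.120 × 2.5766 = 0.30919 W/m².
Set 5.35 ln(C/325) = 0.30919: ln(C/325) = 0.30919/5.35 = 0.05779, so C = 325 × e^0.05779 = 325 × 1.05949 = 344.33 ppm.

C ≈ 344 ppm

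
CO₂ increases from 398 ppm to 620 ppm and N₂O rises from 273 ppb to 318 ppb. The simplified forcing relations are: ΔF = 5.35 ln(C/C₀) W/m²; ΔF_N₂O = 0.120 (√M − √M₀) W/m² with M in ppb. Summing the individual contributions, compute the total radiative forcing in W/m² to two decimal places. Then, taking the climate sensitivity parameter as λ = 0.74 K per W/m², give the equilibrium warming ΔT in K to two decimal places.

ΔF = 2.53 W/m²; ΔT = 1.87 K

CO₂: 5.35 × ln(620/398) = 5.35 × ln(1.55779) = 5.35 × 0.44327 = 2.3715 W/m².
N₂O: 0.120 × (√318 − √273) = 0.120 × (17.8326 − 16.5227) = 0.120 × 1.3099 = 0.1572 W/m².
Total ΔF = 2.3715 + 0.1572 = 2.5287 W/m².
ΔT = λ ΔF = 0.74 × 2.53 = 1.8722 K.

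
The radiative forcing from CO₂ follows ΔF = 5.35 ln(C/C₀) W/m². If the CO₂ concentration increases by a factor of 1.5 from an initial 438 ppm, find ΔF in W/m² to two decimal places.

Because the forcing depends only on the ratio C/C₀, the initial concentration does not enter.
ΔF = 5.35 × ln(1.5) = 5.35 × 0.40547 = 2.1693 W/m².

ΔF = 2.17 W/m²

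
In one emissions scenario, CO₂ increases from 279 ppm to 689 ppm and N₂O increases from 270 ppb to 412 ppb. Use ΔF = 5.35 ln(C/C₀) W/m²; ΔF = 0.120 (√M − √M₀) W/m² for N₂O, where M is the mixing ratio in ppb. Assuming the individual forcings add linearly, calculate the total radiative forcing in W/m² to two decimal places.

ΔF = 5.30 W/m²

CO₂: 5.35 × ln(689/279) = 5.35 × ln(2.46953) = 5.35 × 0.90403 = 4.8366 W/m².
N₂O: 0.120 × (√412 − √270) = 0.120 × (20.2978 − 16.4317) = 0.120 × 3.8661 = 0.4639 W/m².
Total ΔF = 4.8366 + 0.4639 = 5.3005 W/m².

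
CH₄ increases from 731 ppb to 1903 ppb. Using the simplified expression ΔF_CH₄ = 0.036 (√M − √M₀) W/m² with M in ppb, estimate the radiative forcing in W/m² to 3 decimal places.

CH₄: 0.036 × (√1903 − √731) = 0.036 × (43.6234 − 27.0370) = 0.036 × 16.5864 = 0.5971 W/m².

ΔF = 0.597 W/m²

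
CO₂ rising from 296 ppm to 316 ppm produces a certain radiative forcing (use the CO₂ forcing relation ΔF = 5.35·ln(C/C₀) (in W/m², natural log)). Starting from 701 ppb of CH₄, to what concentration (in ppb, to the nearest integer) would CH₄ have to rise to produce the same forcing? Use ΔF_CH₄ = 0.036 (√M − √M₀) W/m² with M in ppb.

M ≈ 1310 ppb

CO₂ forcing: 5.35 × ln(316/296) = 5.35 × 0.065383 = 0.34980 W/m².
Set 0.036(√M − √701) = 0.34980: √M = 0.34980/0.036 + √701 = 9.7167 + 26.4764 = 36.1931.
M = (36.1931)² = 1309.94 ppb.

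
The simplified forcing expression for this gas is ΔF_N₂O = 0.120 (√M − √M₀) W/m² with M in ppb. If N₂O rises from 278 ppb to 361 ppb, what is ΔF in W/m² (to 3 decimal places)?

ΔF = 0.279 W/m²

N₂O: 0.120 × (√361 − √278) = 0.120 × (19.0000 − 16.6733) = 0.120 × 2.3267 = 0.2792 W/m².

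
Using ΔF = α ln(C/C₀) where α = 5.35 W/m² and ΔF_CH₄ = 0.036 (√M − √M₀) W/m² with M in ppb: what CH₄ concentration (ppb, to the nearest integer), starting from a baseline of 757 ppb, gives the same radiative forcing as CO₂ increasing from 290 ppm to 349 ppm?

CO₂ forcing: 5.35 × ln(349/290) = 5.35 × 0.185191 = 0.99077 W/m².
Set 0.036(√M − √757) = 0.99077: √M = 0.99077/0.036 + √757 = 27.5214 + 27.5136 = 55.0350.
M = (55.0350)² = 3028.85 ppb.

M ≈ 3029 ppb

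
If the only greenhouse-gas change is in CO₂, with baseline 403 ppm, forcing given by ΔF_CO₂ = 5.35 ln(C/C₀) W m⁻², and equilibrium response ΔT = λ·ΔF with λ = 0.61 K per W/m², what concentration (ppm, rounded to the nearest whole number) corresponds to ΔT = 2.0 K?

Required forcing: ΔF = ΔT/λ = 2.0/0.61 = 3.2787 W/m².
Then ln(C/403) = ΔF/5.35 = 3.2787/5.35 = 0.61284.
So C = 403 × e^0.61284 = 403 × 1.84567 = 743.81 ppm.

C ≈ 744 ppm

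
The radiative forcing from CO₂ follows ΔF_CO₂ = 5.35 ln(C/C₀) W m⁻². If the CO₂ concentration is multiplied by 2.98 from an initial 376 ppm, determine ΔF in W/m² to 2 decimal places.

ΔF = 5.84 W/m²

ΔF = 5.35 × ln(2.98) = 5.35 × 1.09192 = 5.8418 W/m².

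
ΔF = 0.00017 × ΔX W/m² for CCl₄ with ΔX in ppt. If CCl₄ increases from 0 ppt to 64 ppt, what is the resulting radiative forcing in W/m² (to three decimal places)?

ΔF = 0.011 W/m²

CCl₄: ΔF = 0.00017 × (64 − 0) = 0.00017 × 64 = 0.0109 W/m².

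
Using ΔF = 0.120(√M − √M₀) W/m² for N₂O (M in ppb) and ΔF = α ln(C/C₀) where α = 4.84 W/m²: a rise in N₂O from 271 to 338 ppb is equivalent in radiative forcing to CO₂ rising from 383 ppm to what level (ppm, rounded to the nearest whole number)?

N₂O forcing: 0.120 × (√338 − √271) = 0.120 × (18.3848 − 16.4621) = 0.120 × 1.9227 = 0.23072 W/m².
Set 4.84 ln(C/383) = 0.23072: ln(C/383) = 0.23072/4.84 = 0.04767, so C = 383 × e^0.04767 = 383 × 1.04882 = 401.70 ppm.

C ≈ 402 ppm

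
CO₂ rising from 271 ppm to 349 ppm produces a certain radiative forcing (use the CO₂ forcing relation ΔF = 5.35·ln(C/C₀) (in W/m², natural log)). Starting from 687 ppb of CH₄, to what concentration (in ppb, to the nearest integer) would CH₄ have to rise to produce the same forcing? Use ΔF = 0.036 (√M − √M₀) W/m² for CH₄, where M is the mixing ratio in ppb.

CO₂ forcing: 5.35 × ln(349/271) = 5.35 × 0.252953 = 1.35330 W/m².
Set 0.036(√M − √687) = 1.35330: √M = 1.35330/0.036 + √687 = 37.5917 + 26.2107 = 63.8024.
M = (63.8024)² = 4070.75 ppb.

M ≈ 4071 ppb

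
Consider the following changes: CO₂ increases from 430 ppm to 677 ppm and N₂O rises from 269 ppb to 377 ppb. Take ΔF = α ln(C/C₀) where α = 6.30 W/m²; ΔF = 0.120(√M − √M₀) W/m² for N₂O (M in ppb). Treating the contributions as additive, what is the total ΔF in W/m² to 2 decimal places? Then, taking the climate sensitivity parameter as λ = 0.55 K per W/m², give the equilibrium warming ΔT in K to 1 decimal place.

ΔF = 3.22 W/m²; ΔT = 1.8 K

CO₂: 6.30 × ln(677/430) = 6.30 × ln(1.57442) = 6.30 × 0.45389 = 2.8595 W/m².
N₂O: 0.120 × (√377 − √269) = 0.120 × (19.4165 − 16.4012) = 0.120 × 3.0153 = 0.3618 W/m².
Total ΔF = 2.8595 + 0.3618 = 3.2213 W/m².
ΔT = λ ΔF = 0.55 × 3.22 = 1.7710 K.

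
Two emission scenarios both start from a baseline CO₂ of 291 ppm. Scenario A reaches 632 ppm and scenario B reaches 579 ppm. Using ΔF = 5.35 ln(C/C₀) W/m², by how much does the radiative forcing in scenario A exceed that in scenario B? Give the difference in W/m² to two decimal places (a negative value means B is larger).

ΔF_A = 5.35 ln(632/291) = 5.35 × 0.77557 = 4.1493 W/m².
ΔF_B = 5.35 ln(579/291) = 5.35 × 0.68798 = 3.6807 W/m².
Difference: 4.1493 − 3.6807 = 0.4686 W/m².

ΔF_A − ΔF_B = 0.47 W/m²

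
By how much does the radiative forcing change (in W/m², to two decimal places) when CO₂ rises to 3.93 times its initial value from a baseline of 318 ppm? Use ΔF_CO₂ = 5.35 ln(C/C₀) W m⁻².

Because the forcing depends only on the ratio C/C₀, the initial concentration does not enter.
ΔF = 5.35 × ln(3.93) = 5.35 × 1.36864 = 7.3222 W/m².

ΔF = 7.32 W/m²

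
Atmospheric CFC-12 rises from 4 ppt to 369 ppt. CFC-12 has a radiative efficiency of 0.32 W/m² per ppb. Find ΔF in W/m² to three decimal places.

ΔF = 0.117 W/m²

CFC-12: Δ = 369 − 4 = 365 ppt = 0.365 ppb; ΔF = 0.32 × 0.365 = 0.1168 W/m².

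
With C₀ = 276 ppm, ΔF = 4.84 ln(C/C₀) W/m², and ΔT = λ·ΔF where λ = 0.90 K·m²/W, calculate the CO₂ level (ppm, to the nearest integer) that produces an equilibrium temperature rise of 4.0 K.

Required forcing: ΔF = ΔT/λ = 4.0/0.90 = 4.4444 W/m².
Then ln(C/276) = ΔF/4.84 = 4.4444/4.84 = 0.91826.
So C = 276 × e^0.91826 = 276 × 2.50493 = 691.36 ppm.

C ≈ 691 ppm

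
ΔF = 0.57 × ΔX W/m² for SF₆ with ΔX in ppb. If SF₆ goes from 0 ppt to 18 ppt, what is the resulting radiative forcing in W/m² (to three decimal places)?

ΔF = 0.010 W/m²

SF₆: Δ = 18 − 0 = 18 ppt = 0.018 ppb; ΔF = 0.57 × 0.018 = 0.0103 W/m².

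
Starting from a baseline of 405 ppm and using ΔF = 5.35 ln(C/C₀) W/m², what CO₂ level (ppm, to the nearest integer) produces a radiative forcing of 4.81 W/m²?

Set 5.35 ln(C/405) = 4.81, so ln(C/405) = 4.81/5.35 = 0.89907.
Then C/405 = e^0.89907 = 2.45732, giving C = 405 × 2.45732 = 995.21 ppm.

C ≈ 995 ppm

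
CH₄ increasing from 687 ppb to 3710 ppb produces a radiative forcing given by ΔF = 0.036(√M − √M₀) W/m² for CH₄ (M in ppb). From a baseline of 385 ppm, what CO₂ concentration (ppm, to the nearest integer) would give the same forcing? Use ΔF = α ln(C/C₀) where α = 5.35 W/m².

CH₄ forcing: 0.036 × (√3710 − √687) = 0.036 × (60.9098 − 26.2107) = 0.036 × 34.6991 = 1.24917 W/m².
Set 5.35 ln(C/385) = 1.24917: ln(C/385) = 1.24917/5.35 = 0.23349, so C = 385 × e^0.23349 = 385 × 1.26300 = 486.26 ppm.

C ≈ 486 ppm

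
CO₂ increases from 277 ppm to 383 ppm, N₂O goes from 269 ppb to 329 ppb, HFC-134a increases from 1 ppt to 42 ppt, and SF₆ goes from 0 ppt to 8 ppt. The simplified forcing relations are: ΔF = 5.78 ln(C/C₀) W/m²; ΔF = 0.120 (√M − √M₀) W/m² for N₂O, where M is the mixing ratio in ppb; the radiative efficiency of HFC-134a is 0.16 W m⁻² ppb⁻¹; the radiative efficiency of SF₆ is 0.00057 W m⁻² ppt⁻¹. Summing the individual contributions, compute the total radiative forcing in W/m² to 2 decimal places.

CO₂: 5.78 × ln(383/277) = 5.78 × ln(1.38267) = 5.78 × 0.32402 = 1.8728 W/m².
N₂O: 0.120 × (√329 − √269) = 0.120 × (18.1384 − 16.4012) = 0.120 × 1.7372 = 0.2085 W/m².
HFC-134a: Δ = 42 − 1 = 41 ppt = 0.041 ppb; ΔF = 0.16 × 0.041 = 0.0066 W/m².
SF₆: ΔF = 0.00057 × (8 − 0) = 0.00057 × 8 = 0.0046 W/m².
Total ΔF = 1.8728 + 0.2085 + 0.0066 + 0.0046 = 2.0925 W/m².

ΔF = 2.09 W/m²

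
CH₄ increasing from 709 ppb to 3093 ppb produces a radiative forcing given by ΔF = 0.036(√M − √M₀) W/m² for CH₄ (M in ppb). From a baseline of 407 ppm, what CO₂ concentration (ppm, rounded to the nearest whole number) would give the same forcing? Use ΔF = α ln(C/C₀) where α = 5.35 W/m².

C ≈ 495 ppm

CH₄ forcing: 0.036 × (√3093 − √709) = 0.036 × (55.6147 − 26.6271) = 0.036 × 28.9876 = 1.04355 W/m².
Set 5.35 ln(C/407) = 1.04355: ln(C/407) = 1.04355/5.35 = 0.19506, so C = 407 × e^0.19506 = 407 × 1.21538 = 494.66 ppm.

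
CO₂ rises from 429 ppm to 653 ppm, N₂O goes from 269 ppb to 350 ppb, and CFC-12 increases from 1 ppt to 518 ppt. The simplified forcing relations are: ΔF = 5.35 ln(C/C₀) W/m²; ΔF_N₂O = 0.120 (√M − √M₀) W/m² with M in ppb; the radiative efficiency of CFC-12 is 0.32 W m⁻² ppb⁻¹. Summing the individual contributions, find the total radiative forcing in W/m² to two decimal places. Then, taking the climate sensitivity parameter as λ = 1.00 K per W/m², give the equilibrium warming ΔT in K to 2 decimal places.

CO₂: 5.35 × ln(653/429) = 5.35 × ln(1.52214) = 5.35 × 0.42012 = 2.2476 W/m².
N₂O: 0.120 × (√350 − √269) = 0.120 × (18.7083 − 16.4012) = 0.120 × 2.3071 = 0.2769 W/m².
CFC-12: Δ = 518 − 1 = 517 ppt = 0.517 ppb; ΔF = 0.32 × 0.517 = 0.1654 W/m².
Total ΔF = 2.2476 + 0.2769 + 0.1654 = 2.6899 W/m².
ΔT = λ ΔF = 1.00 × 2.69 = 2.6900 K.

ΔF = 2.69 W/m²; ΔT = 2.69 K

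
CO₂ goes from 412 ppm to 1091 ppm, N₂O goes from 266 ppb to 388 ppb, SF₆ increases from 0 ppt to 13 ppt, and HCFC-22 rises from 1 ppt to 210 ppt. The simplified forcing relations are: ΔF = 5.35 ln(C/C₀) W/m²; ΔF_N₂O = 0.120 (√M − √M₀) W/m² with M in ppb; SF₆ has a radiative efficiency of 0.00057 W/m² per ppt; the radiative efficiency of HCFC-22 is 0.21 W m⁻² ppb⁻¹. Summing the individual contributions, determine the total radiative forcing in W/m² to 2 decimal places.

ΔF = 5.67 W/m²

CO₂: 5.35 × ln(1091/412) = 5.35 × ln(2.64806) = 5.35 × 0.97383 = 5.2100 W/m².
N₂O: 0.120 × (√388 − √266) = 0.120 × (19.6977 − 16.3095) = 0.120 × 3.3882 = 0.4066 W/m².
SF₆: ΔF = 0.00057 × (13 − 0) = 0.00057 × 13 = 0.0074 W/m².
HCFC-22: Δ = 210 − 1 = 209 ppt = 0.209 ppb; ΔF = 0.21 × 0.209 = 0.0439 W/m².
Total ΔF = 5.2100 + 0.4066 + 0.0074 + 0.0439 = 5.6679 W/m².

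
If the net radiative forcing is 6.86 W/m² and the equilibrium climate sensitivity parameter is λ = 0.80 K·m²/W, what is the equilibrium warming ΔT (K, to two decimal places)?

ΔT = λ ΔF = 0.80 × 6.86 = 5.4880 K.

ΔT = 5.49 K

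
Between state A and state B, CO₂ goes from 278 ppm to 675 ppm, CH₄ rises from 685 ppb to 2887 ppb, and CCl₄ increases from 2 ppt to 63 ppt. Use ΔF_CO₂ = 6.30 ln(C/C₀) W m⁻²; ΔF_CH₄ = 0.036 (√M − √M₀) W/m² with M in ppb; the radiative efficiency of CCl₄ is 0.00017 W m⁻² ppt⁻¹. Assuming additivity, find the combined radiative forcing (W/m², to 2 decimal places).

CO₂: 6.30 × ln(675/278) = 6.30 × ln(2.42806) = 6.30 × 0.88709 = 5.5887 W/m².
CH₄: 0.036 × (√2887 − √685) = 0.036 × (53.7308 − 26.1725) = 0.036 × 27.5583 = 0.9921 W/m².
CCl₄: ΔF = 0.00017 × (63 − 2) = 0.00017 × 61 = 0.0104 W/m².
Total ΔF = 5.5887 + 0.9921 + 0.0104 = 6.5912 W/m².

ΔF = 6.59 W/m²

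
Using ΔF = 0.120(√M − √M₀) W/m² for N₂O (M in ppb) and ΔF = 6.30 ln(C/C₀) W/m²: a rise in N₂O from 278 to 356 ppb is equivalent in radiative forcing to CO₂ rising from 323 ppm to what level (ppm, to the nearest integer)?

N₂O forcing: 0.120 × (√356 − √278) = 0.120 × (18.8680 − 16.6733) = 0.120 × 2.1947 = 0.26336 W/m².
Set 6.30 ln(C/323) = 0.26336: ln(C/323) = 0.26336/6.30 = 0.04180, so C = 323 × e^0.04180 = 323 × 1.04269 = 336.79 ppm.

C ≈ 337 ppm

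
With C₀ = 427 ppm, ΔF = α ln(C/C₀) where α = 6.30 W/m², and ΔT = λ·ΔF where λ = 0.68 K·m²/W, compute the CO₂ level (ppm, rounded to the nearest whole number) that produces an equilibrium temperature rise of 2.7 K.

C ≈ 802 ppm

Required forcing: ΔF = ΔT/λ = 2.7/0.68 = 3.9706 W/m².
Then ln(C/427) = ΔF/6.30 = 3.9706/6.30 = 0.63025.
So C = 427 × e^0.63025 = 427 × 1.87808 = 801.94 ppm.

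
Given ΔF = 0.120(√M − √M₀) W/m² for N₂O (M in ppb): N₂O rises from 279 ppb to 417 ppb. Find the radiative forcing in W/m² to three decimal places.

N₂O: 0.120 × (√417 − √279) = 0.120 × (20.4206 − 16.7033) = 0.120 × 3.7173 = 0.4461 W/m².

ΔF = 0.446 W/m²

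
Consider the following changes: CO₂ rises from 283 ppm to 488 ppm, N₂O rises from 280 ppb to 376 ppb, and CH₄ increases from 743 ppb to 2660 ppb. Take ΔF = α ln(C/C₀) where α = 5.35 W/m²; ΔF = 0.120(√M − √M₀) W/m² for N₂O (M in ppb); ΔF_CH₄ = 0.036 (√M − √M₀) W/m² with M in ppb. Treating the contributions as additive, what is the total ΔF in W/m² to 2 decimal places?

CO₂: 5.35 × ln(488/283) = 5.35 × ln(1.72438) = 5.35 × 0.54487 = 2.9151 W/m².
N₂O: 0.120 × (√376 − √280) = 0.120 × (19.3907 − 16.7332) = 0.120 × 2.6575 = 0.3189 W/m².
CH₄: 0.036 × (√2660 − √743) = 0.036 × (51.5752 − 27.2580) = 0.036 × 24.3172 = 0.8754 W/m².
Total ΔF = 2.9151 + 0.3189 + 0.8754 = 4.1094 W/m².

ΔF = 4.11 W/m²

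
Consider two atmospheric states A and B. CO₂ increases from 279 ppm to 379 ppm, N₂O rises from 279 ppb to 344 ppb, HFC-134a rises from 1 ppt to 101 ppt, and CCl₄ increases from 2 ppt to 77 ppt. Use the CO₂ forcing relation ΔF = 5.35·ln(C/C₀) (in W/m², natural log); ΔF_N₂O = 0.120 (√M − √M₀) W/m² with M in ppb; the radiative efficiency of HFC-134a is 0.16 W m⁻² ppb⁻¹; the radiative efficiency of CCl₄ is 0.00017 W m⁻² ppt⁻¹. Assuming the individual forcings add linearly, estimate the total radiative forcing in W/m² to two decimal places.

CO₂: 5.35 × ln(379/279) = 5.35 × ln(1.35842) = 5.35 × 0.30632 = 1.6388 W/m².
N₂O: 0.120 × (√344 − √279) = 0.120 × (18.5472 − 16.7033) = 0.120 × 1.8439 = 0.2213 W/m².
HFC-134a: Δ = 101 − 1 = 100 ppt = 0.100 ppb; ΔF = 0.16 × 0.100 = 0.0160 W/m².
CCl₄: ΔF = 0.00017 × (77 − 2) = 0.00017 × 75 = 0.0128 W/m².
Total ΔF = 1.6388 + 0.2213 + 0.0160 + 0.0128 = 1.8889 W/m².

ΔF = 1.89 W/m²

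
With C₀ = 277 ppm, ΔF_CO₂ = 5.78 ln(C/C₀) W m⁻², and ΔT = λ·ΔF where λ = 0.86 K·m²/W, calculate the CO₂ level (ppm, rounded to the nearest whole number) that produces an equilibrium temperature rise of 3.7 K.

C ≈ 583 ppm

Required forcing: ΔF = ΔT/λ = 3.7/0.86 = 4.3023 W/m².
Then ln(C/277) = ΔF/5.78 = 4.3023/5.78 = 0.74434.
So C = 277 × e^0.74434 = 277 × 2.10505 = 583.10 ppm.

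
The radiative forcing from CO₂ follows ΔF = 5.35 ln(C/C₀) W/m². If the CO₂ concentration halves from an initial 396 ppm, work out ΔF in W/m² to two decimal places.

ΔF = 5.35 × ln(0.5) = 5.35 × -0.69315 = -3.7084 W/m².

ΔF = -3.71 W/m²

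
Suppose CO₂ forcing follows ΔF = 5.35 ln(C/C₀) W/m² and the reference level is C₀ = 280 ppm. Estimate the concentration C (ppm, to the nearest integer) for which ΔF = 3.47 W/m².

C ≈ 536 ppm

Set 5.35 ln(C/280) = 3.47, so ln(C/280) = 3.47/5.35 = 0.64860.
Then C/280 = e^0.64860 = 1.91286, giving C = 280 × 1.91286 = 535.60 ppm.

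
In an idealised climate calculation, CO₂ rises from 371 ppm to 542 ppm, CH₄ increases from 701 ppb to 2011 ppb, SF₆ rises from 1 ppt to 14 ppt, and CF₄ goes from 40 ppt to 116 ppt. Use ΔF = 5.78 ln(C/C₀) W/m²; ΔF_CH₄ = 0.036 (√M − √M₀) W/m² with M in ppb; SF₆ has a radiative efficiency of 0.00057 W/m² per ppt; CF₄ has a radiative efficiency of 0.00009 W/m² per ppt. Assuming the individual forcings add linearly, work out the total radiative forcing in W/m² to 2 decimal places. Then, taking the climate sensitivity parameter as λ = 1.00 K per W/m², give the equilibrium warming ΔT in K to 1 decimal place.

CO₂: 5.78 × ln(542/371) = 5.78 × ln(1.46092) = 5.78 × 0.37907 = 2.1910 W/m².
CH₄: 0.036 × (√2011 − √701) = 0.036 × (44.8442 − 26.4764) = 0.036 × 18.3678 = 0.6612 W/m².
SF₆: ΔF = 0.00057 × (14 − 1) = 0.00057 × 13 = 0.0074 W/m².
CF₄: ΔF = 0.00009 × (116 − 40) = 0.00009 × 76 = 0.0068 W/m².
Total ΔF = 2.1910 + 0.6612 + 0.0074 + 0.0068 = 2.8664 W/m².
ΔT = λ ΔF = 1.00 × 2.87 = 2.8700 K.

ΔF = 2.87 W/m²; ΔT = 2.9 K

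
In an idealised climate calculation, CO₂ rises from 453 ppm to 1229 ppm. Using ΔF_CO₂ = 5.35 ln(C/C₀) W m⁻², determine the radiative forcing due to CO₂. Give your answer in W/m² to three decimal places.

CO₂: 5.35 × ln(1229/453) = 5.35 × ln(2.71302) = 5.35 × 0.99806 = 5.3396 W/m².

ΔF = 5.340 W/m²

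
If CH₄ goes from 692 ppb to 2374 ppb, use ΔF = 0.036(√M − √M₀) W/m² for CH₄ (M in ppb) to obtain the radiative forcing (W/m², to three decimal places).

ΔF = 0.807 W/m²

CH₄: 0.036 × (√2374 − √692) = 0.036 × (48.7237 − 26.3059) = 0.036 × 22.4178 = 0.8070 W/m².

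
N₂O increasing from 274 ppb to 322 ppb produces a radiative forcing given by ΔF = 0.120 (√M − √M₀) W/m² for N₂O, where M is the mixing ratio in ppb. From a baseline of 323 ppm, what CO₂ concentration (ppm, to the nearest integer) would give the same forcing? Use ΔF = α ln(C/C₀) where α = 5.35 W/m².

C ≈ 333 ppm

N₂O forcing: 0.120 × (√322 − √274) = 0.120 × (17.9444 − 16.5529) = 0.120 × 1.3915 = 0.16698 W/m².
Set 5.35 ln(C/323) = 0.16698: ln(C/323) = 0.16698/5.35 = 0.03121, so C = 323 × e^0.03121 = 323 × 1.03170 = 333.24 ppm.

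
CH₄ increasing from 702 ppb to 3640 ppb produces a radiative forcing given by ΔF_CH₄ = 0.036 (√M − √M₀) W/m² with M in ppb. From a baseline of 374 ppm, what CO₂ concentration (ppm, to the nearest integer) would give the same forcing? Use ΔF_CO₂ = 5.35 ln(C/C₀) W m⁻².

CH₄ forcing: 0.036 × (√3640 − √702) = 0.036 × (60.3324 − 26.4953) = 0.036 × 33.8371 = 1.21814 W/m².
Set 5.35 ln(C/374) = 1.21814: ln(C/374) = 1.21814/5.35 = 0.22769, so C = 374 × e^0.22769 = 374 × 1.25570 = 469.63 ppm.

C ≈ 470 ppm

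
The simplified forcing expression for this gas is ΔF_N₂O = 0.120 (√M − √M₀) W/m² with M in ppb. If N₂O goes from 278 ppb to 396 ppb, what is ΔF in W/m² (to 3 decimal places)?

N₂O: 0.120 × (√396 − √278) = 0.120 × (19.8997 − 16.6733) = 0.120 × 3.2264 = 0.3872 W/m².

ΔF = 0.387 W/m²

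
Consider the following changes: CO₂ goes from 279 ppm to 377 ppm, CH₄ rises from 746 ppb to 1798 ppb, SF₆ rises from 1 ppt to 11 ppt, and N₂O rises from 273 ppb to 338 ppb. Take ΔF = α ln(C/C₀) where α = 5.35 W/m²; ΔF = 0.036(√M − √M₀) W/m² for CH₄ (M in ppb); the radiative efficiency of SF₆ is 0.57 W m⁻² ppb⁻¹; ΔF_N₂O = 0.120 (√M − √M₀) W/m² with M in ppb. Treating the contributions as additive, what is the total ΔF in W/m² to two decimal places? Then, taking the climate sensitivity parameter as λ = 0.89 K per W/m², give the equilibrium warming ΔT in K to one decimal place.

ΔF = 2.38 W/m²; ΔT = 2.1 K

CO₂: 5.35 × ln(377/279) = 5.35 × ln(1.35125) = 5.35 × 0.30103 = 1.6105 W/m².
CH₄: 0.036 × (√1798 − √746) = 0.036 × (42.4028 − 27.3130) = 0.036 × 15.0898 = 0.5432 W/m².
SF₆: Δ = 11 − 1 = 10 ppt = 0.010 ppb; ΔF = 0.57 × 0.010 = 0.0057 W/m².
N₂O: 0.120 × (√338 − √273) = 0.120 × (18.3848 − 16.5227) = 0.120 × 1.8621 = 0.2235 W/m².
Total ΔF = 1.6105 + 0.5432 + 0.0057 + 0.2235 = 2.3829 W/m².
ΔT = λ ΔF = 0.89 × 2.38 = 2.1182 K.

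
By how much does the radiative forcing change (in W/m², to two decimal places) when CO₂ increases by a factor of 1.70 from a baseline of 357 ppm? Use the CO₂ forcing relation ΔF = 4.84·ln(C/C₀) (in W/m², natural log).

ΔF = 4.84 × ln(1.70) = 4.84 × 0.53063 = 2.5682 W/m².

ΔF = 2.57 W/m²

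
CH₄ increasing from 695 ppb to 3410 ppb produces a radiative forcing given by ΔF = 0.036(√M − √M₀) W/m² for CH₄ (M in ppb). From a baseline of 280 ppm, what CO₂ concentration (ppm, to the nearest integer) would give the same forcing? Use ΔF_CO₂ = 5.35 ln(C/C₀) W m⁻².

C ≈ 347 ppm

CH₄ forcing: 0.036 × (√3410 − √695) = 0.036 × (58.3952 − 26.3629) = 0.036 × 32.0323 = 1.15316 W/m².
Set 5.35 ln(C/280) = 1.15316: ln(C/280) = 1.15316/5.35 = 0.21554, so C = 280 × e^0.21554 = 280 × 1.24053 = 347.35 ppm.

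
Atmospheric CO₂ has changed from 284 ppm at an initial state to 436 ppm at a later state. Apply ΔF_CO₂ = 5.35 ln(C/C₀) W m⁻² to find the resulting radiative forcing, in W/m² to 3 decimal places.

CO₂ absorption bands are partially saturated, so forcing scales with the logarithm of the concentration ratio.
CO₂: 5.35 × ln(436/284) = 5.35 × ln(1.53521) = 5.35 × 0.42867 = 2.2934 W/m².

ΔF = 2.293 W/m²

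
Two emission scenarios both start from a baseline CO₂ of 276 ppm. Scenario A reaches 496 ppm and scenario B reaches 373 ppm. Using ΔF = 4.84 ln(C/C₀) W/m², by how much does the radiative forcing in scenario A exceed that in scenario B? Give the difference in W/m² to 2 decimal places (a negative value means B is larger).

ΔF_A − ΔF_B = 1.38 W/m²

ΔF_A = 4.84 ln(496/276) = 4.84 × 0.58618 = 2.8371 W/m².
ΔF_B = 4.84 ln(373/276) = 4.84 × 0.30118 = 1.4577 W/m².
Difference: 2.8371 − 1.4577 = 1.3794 W/m².
(Equivalently, ΔF_A − ΔF_B = 4.84 ln(496/373) = 4.84 × 0.28500 = 1.3794 W/m².)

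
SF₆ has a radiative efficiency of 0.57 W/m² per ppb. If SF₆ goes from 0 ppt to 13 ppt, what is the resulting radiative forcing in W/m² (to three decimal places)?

ΔF = 0.007 W/m²

SF₆: Δ = 13 − 0 = 13 ppt = 0.013 ppb; ΔF = 0.57 × 0.013 = 0.0074 W/m².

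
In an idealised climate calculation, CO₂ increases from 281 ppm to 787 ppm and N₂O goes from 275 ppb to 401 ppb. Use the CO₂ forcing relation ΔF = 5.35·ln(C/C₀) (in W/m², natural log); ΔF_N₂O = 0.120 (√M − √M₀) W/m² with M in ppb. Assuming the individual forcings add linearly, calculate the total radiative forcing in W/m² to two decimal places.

ΔF = 5.92 W/m²

CO₂: 5.35 × ln(787/281) = 5.35 × ln(2.80071) = 5.35 × 1.02987 = 5.5098 W/m².
N₂O: 0.120 × (√401 − √275) = 0.120 × (20.0250 − 16.5831) = 0.120 × 3.4419 = 0.4130 W/m².
Total ΔF = 5.5098 + 0.4130 = 5.9228 W/m².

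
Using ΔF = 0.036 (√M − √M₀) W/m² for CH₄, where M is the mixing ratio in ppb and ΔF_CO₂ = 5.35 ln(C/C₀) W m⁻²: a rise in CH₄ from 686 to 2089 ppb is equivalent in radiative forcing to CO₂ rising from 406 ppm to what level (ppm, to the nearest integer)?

C ≈ 463 ppm

CH₄ forcing: 0.036 × (√2089 − √686) = 0.036 × (45.7056 − 26.1916) = 0.036 × 19.5140 = 0.70250 W/m².
Set 5.35 ln(C/406) = 0.70250: ln(C/406) = 0.70250/5.35 = 0.13131, so C = 406 × e^0.13131 = 406 × 1.14032 = 462.97 ppm.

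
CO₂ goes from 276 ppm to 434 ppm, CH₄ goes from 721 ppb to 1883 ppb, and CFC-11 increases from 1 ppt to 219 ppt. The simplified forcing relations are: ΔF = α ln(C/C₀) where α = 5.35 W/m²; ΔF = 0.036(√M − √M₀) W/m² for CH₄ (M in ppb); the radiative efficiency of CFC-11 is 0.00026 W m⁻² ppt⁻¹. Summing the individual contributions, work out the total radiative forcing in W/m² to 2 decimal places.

ΔF = 3.07 W/m²

CO₂: 5.35 × ln(434/276) = 5.35 × ln(1.57246) = 5.35 × 0.45264 = 2.4216 W/m².
CH₄: 0.036 × (√1883 − √721) = 0.036 × (43.3935 − 26.8514) = 0.036 × 16.5421 = 0.5955 W/m².
CFC-11: ΔF = 0.00026 × (219 − 1) = 0.00026 × 218 = 0.0567 W/m².
Total ΔF = 2.4216 + 0.5955 + 0.0567 = 3.0738 W/m².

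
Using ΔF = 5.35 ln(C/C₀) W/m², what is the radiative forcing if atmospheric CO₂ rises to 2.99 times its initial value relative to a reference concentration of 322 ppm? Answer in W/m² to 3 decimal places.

ΔF = 5.860 W/m²

Because the forcing depends only on the ratio C/C₀, the initial concentration does not enter.
ΔF = 5.35 × ln(2.99) = 5.35 × 1.09527 = 5.8597 W/m².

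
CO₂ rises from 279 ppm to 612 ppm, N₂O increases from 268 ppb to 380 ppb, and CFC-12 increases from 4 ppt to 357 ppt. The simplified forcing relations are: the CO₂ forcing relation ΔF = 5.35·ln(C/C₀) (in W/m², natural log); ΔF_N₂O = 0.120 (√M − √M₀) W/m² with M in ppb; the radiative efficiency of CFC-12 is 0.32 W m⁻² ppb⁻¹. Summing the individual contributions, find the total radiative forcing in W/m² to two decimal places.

ΔF = 4.69 W/m²

CO₂: 5.35 × ln(612/279) = 5.35 × ln(2.19355) = 5.35 × 0.78552 = 4.2025 W/m².
N₂O: 0.120 × (√380 − √268) = 0.120 × (19.4936 − 16.3707) = 0.120 × 3.1229 = 0.3747 W/m².
CFC-12: Δ = 357 − 4 = 353 ppt = 0.353 ppb; ΔF = 0.32 × 0.353 = 0.1130 W/m².
Total ΔF = 4.2025 + 0.3747 + 0.1130 = 4.6902 W/m².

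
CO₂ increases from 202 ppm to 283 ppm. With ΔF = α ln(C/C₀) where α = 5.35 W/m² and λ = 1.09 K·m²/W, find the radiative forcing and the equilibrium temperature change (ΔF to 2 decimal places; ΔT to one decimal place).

CO₂: 5.35 × ln(283/202) = 5.35 × ln(1.40099) = 5.35 × 0.33718 = 1.8039 W/m².
ΔT = λ ΔF = 1.09 × 1.80 = 1.9620 K.

ΔF = 1.80 W/m²; ΔT = 2.0 K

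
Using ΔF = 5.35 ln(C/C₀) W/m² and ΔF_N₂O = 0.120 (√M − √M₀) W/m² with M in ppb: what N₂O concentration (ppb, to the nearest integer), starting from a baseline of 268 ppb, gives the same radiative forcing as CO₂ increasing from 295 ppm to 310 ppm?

M ≈ 345 ppb

CO₂ forcing: 5.35 × ln(310/295) = 5.35 × 0.049597 = 0.26534 W/m².
Set 0.120(√M − √268) = 0.26534: √M = 0.26534/0.120 + √268 = 2.2112 + 16.3707 = 18.5819.
M = (18.5819)² = 345.29 ppb.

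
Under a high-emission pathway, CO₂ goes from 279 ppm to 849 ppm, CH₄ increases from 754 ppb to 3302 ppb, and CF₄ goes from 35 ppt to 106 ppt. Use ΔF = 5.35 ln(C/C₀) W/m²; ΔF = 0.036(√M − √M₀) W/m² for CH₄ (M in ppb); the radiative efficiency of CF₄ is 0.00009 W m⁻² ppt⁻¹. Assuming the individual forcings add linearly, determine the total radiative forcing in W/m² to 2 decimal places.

ΔF = 7.04 W/m²

CO₂: 5.35 × ln(849/279) = 5.35 × ln(3.04301) = 5.35 × 1.11285 = 5.9537 W/m².
CH₄: 0.036 × (√3302 − √754) = 0.036 × (57.4630 − 27.4591) = 0.036 × 30.0039 = 1.0801 W/m².
CF₄: ΔF = 0.00009 × (106 − 35) = 0.00009 × 71 = 0.0064 W/m².
Total ΔF = 5.9537 + 1.0801 + 0.0064 = 7.0402 W/m².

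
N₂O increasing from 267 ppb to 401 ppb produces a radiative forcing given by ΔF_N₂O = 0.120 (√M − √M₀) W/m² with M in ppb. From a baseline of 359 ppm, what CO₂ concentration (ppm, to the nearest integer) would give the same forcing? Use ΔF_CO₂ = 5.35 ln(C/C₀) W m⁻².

N₂O forcing: 0.120 × (√401 − √267) = 0.120 × (20.0250 − 16.3401) = 0.120 × 3.6849 = 0.44219 W/m².
Set 5.35 ln(C/359) = 0.44219: ln(C/359) = 0.44219/5.35 = 0.08265, so C = 359 × e^0.08265 = 359 × 1.08616 = 389.93 ppm.

C ≈ 390 ppm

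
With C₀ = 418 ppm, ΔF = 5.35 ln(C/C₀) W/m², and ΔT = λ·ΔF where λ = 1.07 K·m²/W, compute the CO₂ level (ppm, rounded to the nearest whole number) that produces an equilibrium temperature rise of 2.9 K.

Required forcing: ΔF = ΔT/λ = 2.9/1.07 = 2.7103 W/m².
Then ln(C/418) = ΔF/5.35 = 2.7103/5.35 = 0.50660.
So C = 418 × e^0.50660 = 418 × 1.65964 = 693.73 ppm.

C ≈ 694 ppm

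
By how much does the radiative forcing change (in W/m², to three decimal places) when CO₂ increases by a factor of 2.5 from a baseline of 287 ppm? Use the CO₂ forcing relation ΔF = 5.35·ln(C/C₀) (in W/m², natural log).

ΔF = 4.902 W/m²

ΔF = 5.35 × ln(2.5) = 5.35 × 0.91629 = 4.9022 W/m².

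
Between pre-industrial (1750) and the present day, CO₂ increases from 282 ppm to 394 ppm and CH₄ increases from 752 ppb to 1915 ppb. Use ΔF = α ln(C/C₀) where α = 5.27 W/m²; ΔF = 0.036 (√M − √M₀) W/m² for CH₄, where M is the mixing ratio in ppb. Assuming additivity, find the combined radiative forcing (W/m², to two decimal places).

ΔF = 2.35 W/m²

CO₂: 5.27 × ln(394/282) = 5.27 × ln(1.39716) = 5.27 × 0.33444 = 1.7625 W/m².
CH₄: 0.036 × (√1915 − √752) = 0.036 × (43.7607 − 27.4226) = 0.036 × 16.3381 = 0.5882 W/m².
Total ΔF = 1.7625 + 0.5882 = 2.3507 W/m².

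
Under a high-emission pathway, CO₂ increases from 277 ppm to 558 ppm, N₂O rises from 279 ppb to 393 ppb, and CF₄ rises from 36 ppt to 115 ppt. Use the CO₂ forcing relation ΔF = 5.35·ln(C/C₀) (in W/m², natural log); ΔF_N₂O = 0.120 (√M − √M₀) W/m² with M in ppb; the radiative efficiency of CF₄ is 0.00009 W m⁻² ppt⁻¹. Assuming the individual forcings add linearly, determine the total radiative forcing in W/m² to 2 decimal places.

ΔF = 4.13 W/m²

CO₂: 5.35 × ln(558/277) = 5.35 × ln(2.01444) = 5.35 × 0.70034 = 3.7468 W/m².
N₂O: 0.120 × (√393 − √279) = 0.120 × (19.8242 − 16.7033) = 0.120 × 3.1209 = 0.3745 W/m².
CF₄: ΔF = 0.00009 × (115 − 36) = 0.00009 × 79 = 0.0071 W/m².
Total ΔF = 3.7468 + 0.3745 + 0.0071 = 4.1284 W/m².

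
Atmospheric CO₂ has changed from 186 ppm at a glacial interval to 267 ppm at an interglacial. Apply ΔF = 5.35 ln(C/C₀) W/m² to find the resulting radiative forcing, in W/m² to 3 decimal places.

CO₂ absorption bands are partially saturated, so forcing scales with the logarithm of the concentration ratio.
CO₂: 5.35 × ln(267/186) = 5.35 × ln(1.43548) = 5.35 × 0.36150 = 1.9340 W/m².

ΔF = 1.934 W/m²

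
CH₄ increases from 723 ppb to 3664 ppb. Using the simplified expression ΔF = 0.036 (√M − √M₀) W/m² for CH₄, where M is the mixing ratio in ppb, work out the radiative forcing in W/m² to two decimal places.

ΔF = 1.21 W/m²

CH₄: 0.036 × (√3664 − √723) = 0.036 × (60.5310 − 26.8887) = 0.036 × 33.6423 = 1.2111 W/m².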